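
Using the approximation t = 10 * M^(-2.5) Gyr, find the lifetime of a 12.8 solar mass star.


t = 10 * M^(-2.5) = 10 * 12.8^(-2.5) = 0.0171

0.0171 Gyr


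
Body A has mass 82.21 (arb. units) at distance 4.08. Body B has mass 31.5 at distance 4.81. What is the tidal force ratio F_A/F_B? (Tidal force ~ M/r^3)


Ratio = (M1/r1^3) / (M2/r2^3) = (82.21/4.08^3) / (31.5/4.81^3) = 4.2763

4.2763


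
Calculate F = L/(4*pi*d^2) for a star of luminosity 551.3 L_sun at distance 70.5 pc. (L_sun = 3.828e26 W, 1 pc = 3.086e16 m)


F = L / (4*pi*d^2) = 2.110e+29 / (4*pi*(2.176e+18)^2) = 3.548e-09

3.548e-09 W/m^2


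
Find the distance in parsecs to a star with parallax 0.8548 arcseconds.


d = 1/p = 1/0.8548 = 1.1699

1.1699 pc


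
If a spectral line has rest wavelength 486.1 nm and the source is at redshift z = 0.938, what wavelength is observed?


lam_obs = lam_emit * (1 + z) = 486.1 * (1 + 0.938) = 942.0618

942.0618 nm


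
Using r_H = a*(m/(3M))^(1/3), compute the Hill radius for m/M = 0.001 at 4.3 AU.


r_H = a * (m/3M)^(1/3) = 4.3 * (0.001/3)^(1/3) = 0.2981

0.2981 AU


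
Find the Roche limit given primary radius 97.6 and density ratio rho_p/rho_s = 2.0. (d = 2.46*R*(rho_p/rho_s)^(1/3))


d_Roche = 2.46 * 97.6 * 2.0^(1/3) = 302.502

302.502


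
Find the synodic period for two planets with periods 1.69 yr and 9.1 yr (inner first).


1/P_syn = |1/P1 - 1/P2| = |1/1.69 - 1/9.1| => P_syn = 2.0754

2.0754 years


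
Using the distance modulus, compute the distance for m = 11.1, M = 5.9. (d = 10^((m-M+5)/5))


d = 10^((m - M + 5)/5) = 10^((11.1 - 5.9 + 5)/5) = 109.6478

109.6478 pc


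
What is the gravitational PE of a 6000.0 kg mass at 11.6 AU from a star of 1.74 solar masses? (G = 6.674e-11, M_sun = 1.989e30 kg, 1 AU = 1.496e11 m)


M = 1.74 * 1.989e30 kg = 3.46086e+30 kg; r = 11.6 AU * 1.496e11 m/AU = 1.73536e+12 m. U = -GM*m/r = -(6.674e-11 * 3.46086e+30 * 6000.0) / 1.73536e+12 = -7.986e+11

-7.986e+11 J


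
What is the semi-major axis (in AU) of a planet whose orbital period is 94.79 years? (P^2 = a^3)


a = P^(2/3) = 94.79^(2/3) = 20.7894

20.7894 AU


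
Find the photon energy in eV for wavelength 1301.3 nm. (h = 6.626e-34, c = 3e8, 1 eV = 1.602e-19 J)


E = hc/lambda = 6.626e-34 * 3e8 / 1.301e-06 = 1.528e-19 J = 0.9535 eV

0.9535 eV


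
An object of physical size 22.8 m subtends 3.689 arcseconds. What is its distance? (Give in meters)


D = size / theta_rad, theta_rad = 3.689 * pi/(180*3600) = 1.788e-05, D = 1.275e+06

1.275e+06 m


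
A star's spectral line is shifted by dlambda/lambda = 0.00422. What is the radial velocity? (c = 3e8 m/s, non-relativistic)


v = (dlambda/lambda) * c = 0.00422 * 3e8 = 1.266e+06

1.266e+06 m/s


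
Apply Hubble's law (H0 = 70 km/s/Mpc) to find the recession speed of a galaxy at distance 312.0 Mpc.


v = H0 * d = 70 * 312.0 = 21840.0

21840.0 km/s


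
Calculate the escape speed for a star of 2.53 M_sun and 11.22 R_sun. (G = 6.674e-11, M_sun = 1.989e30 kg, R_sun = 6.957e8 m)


M = 2.53 * 1.989e30 kg = 5.03217e+30 kg; R = 11.22 * 6.957e8 m = 7.805754e+09 m. v_esc = sqrt(2GM/R) = sqrt(2 * 6.674e-11 * 5.03217e+30 / 7.805754e+09) = 293344.7507

293344.7507 m/s


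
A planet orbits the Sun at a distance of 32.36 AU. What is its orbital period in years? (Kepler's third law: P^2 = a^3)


P = a^(3/2) = 32.36^1.5 = 184.0826

184.0826 years


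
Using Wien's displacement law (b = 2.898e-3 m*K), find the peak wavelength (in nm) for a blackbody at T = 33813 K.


lam_max = b / T = 2.898e-3 / 33813 = 8.571e-08 m = 85.7067 nm

85.7067 nm


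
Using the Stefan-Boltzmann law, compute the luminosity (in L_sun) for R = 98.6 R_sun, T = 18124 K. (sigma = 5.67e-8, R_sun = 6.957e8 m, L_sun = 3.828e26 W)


R = 98.6 * 6.957e8 m = 6.859602e+10 m. L = 4*pi*R^2*sigma*T^4 = 4*pi*(6.859602e+10)^2 * 5.67e-8 * 18124^4 = 3.617486954e+32 W. L/L_sun = 3.617486954e+32 / 3.828e26 = 945007.0412

945007.0412 L_sun


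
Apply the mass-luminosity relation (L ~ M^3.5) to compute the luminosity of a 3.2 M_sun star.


L/L_sun = (M/M_sun)^3.5 = 3.2^3.5 = 58.6172

58.6172 L_sun


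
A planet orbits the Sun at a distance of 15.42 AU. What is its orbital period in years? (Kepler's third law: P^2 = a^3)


P = a^(3/2) = 15.42^1.5 = 60.5517

60.5517 years


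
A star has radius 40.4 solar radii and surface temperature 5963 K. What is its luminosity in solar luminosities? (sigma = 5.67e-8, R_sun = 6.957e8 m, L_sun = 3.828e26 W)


R = 40.4 * 6.957e8 m = 2.810628e+10 m. L = 4*pi*R^2*sigma*T^4 = 4*pi*(2.810628e+10)^2 * 5.67e-8 * 5963^4 = 7.116376178e+29 W. L/L_sun = 7.116376178e+29 / 3.828e26 = 1859.0324

1859.0324 L_sun


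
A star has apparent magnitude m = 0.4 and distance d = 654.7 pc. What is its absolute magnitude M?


M = m - 5*log10(d) + 5 = 0.4 - 5*log10(654.7) + 5 = -8.6802

-8.6802


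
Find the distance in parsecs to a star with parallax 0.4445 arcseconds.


d = 1/p = 1/0.4445 = 2.2497

2.2497 pc


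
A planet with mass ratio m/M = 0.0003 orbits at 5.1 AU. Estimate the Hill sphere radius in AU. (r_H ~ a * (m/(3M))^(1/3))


r_H = a * (m/3M)^(1/3) = 5.1 * (0.0003/3)^(1/3) = 0.2367

0.2367 AU


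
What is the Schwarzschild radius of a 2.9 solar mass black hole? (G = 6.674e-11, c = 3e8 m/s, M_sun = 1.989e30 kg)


M = 2.9 * 1.989e30 kg = 5.7681e+30 kg. rs = 2GM/c^2 = 2 * 6.674e-11 * 5.7681e+30 / (3e8)^2 = 8554.7332

8554.7332 m


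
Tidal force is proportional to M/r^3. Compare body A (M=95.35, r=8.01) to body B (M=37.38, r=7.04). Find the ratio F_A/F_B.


Ratio = (M1/r1^3) / (M2/r2^3) = (95.35/8.01^3) / (37.38/7.04^3) = 1.7318

1.7318


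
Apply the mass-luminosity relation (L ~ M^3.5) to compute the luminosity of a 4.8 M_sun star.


L/L_sun = (M/M_sun)^3.5 = 4.8^3.5 = 242.2949

242.2949 L_sun


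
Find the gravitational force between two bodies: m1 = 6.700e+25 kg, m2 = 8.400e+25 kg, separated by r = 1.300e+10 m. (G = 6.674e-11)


F = G*m1*m2/r^2 = 6.674e-11 * 6.700e+25 * 8.400e+25 / (1.300e+10)^2 = 6.674e-11 * 5.628e+51 / 1.690e+20 = 2.223e+21

2.223e+21 N


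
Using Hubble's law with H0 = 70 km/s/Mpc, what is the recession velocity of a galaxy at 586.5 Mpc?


v = H0 * d = 70 * 586.5 = 41055.0

41055.0 km/s


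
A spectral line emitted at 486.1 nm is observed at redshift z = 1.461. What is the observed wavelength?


lam_obs = lam_emit * (1 + z) = 486.1 * (1 + 1.461) = 1196.2921

1196.2921 nm


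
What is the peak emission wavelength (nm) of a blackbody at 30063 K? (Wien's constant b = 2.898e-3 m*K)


lam_max = b / T = 2.898e-3 / 30063 = 9.640e-08 m = 96.3976 nm

96.3976 nm


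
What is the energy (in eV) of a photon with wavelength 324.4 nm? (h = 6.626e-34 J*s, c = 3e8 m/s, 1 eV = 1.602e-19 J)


E = hc/lambda = 6.626e-34 * 3e8 / 3.244e-07 = 6.128e-19 J = 3.825 eV

3.825 eV


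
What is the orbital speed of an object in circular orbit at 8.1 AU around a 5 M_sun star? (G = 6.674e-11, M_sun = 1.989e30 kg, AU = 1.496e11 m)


v = sqrt(GM/r) = sqrt(6.674e-11 * 9.945e+30 / 1.212e+12) = 23403.8437

23403.8437 m/s


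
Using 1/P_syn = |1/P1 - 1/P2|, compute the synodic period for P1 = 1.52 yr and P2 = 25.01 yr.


1/P_syn = |1/P1 - 1/P2| = |1/1.52 - 1/25.01| => P_syn = 1.6184

1.6184 years


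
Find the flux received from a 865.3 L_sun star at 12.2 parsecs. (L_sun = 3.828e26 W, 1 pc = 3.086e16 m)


F = L / (4*pi*d^2) = 3.312e+29 / (4*pi*(3.765e+17)^2) = 1.860e-07

1.860e-07 W/m^2


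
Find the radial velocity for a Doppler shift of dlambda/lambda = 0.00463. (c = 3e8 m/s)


v = (dlambda/lambda) * c = 0.00463 * 3e8 = 1.389e+06

1.389e+06 m/s


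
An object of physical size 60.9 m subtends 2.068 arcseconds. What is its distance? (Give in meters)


D = size / theta_rad, theta_rad = 2.068 * pi/(180*3600) = 1.003e-05, D = 6.074e+06

6.074e+06 m


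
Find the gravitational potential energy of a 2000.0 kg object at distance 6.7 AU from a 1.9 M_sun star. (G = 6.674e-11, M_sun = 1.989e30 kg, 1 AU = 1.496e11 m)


M = 1.9 * 1.989e30 kg = 3.7791e+30 kg; r = 6.7 AU * 1.496e11 m/AU = 1.00232e+12 m. U = -GM*m/r = -(6.674e-11 * 3.7791e+30 * 2000.0) / 1.00232e+12 = -5.033e+11

-5.033e+11 J


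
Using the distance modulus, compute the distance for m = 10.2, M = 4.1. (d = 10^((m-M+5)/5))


d = 10^((m - M + 5)/5) = 10^((10.2 - 4.1 + 5)/5) = 165.9587

165.9587 pc


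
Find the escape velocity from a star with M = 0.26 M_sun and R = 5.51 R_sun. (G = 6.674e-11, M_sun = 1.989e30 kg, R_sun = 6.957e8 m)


M = 0.26 * 1.989e30 kg = 5.1714e+29 kg; R = 5.51 * 6.957e8 m = 3.833307e+09 m. v_esc = sqrt(2GM/R) = sqrt(2 * 6.674e-11 * 5.1714e+29 / 3.833307e+09) = 134191.61

134191.61 m/s


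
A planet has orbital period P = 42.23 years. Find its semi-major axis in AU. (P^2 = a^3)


a = P^(2/3) = 42.23^(2/3) = 12.1268

12.1268 AU


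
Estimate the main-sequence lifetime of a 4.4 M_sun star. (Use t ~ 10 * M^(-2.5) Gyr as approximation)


t = 10 * M^(-2.5) = 10 * 4.4^(-2.5) = 0.2462

0.2462 Gyr


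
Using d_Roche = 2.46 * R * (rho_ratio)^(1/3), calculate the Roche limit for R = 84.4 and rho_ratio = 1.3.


d_Roche = 2.46 * 84.4 * 1.3^(1/3) = 226.5994

226.5994


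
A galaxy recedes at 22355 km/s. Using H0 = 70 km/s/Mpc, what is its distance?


d = v / H0 = 22355 / 70 = 319.3571

319.3571 Mpc


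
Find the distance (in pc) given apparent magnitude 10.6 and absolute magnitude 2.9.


d = 10^((m - M + 5)/5) = 10^((10.6 - 2.9 + 5)/5) = 346.7369

346.7369 pc


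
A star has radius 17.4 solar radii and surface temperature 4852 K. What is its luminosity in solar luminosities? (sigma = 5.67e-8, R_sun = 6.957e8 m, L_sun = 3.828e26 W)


R = 17.4 * 6.957e8 m = 1.210518e+10 m. L = 4*pi*R^2*sigma*T^4 = 4*pi*(1.210518e+10)^2 * 5.67e-8 * 4852^4 = 5.786535142e+28 W. L/L_sun = 5.786535142e+28 / 3.828e26 = 151.1634

151.1634 L_sun


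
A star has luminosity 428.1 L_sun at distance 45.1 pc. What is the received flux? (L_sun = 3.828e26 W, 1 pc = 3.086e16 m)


F = L / (4*pi*d^2) = 1.639e+29 / (4*pi*(1.392e+18)^2) = 6.732e-09

6.732e-09 W/m^2


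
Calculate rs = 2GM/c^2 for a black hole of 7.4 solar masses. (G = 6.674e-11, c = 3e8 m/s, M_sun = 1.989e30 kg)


M = 7.4 * 1.989e30 kg = 1.47186e+31 kg. rs = 2GM/c^2 = 2 * 6.674e-11 * 1.47186e+31 / (3e8)^2 = 21829.3192

21829.3192 m


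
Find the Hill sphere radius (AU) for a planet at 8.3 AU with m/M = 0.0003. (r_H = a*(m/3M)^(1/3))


r_H = a * (m/3M)^(1/3) = 8.3 * (0.0003/3)^(1/3) = 0.3853

0.3853 AU


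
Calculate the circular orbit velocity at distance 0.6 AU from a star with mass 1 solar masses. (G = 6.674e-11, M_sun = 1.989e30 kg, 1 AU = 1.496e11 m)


v = sqrt(GM/r) = sqrt(6.674e-11 * 1.989e+30 / 8.976e+10) = 38456.4393

38456.4393 m/s


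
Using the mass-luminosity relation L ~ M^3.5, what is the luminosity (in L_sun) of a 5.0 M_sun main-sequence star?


L/L_sun = (M/M_sun)^3.5 = 5.0^3.5 = 279.5085

279.5085 L_sun


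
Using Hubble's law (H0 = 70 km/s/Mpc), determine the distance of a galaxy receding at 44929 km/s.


d = v / H0 = 44929 / 70 = 641.8429

641.8429 Mpc


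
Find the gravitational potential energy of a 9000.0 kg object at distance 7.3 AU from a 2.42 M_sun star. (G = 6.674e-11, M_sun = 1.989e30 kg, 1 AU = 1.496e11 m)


M = 2.42 * 1.989e30 kg = 4.81338e+30 kg; r = 7.3 AU * 1.496e11 m/AU = 1.09208e+12 m. U = -GM*m/r = -(6.674e-11 * 4.81338e+30 * 9000.0) / 1.09208e+12 = -2.647e+12

-2.647e+12 J


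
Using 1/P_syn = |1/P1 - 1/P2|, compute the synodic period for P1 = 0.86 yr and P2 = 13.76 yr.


1/P_syn = |1/P1 - 1/P2| = |1/0.86 - 1/13.76| => P_syn = 0.9173

0.9173 years


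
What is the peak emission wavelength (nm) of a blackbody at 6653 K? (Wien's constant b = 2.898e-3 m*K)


lam_max = b / T = 2.898e-3 / 6653 = 4.356e-07 m = 435.593 nm

435.593 nm


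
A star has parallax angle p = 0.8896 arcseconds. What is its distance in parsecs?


d = 1/p = 1/0.8896 = 1.1241

1.1241 pc


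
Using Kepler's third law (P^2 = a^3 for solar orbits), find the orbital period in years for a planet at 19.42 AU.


P = a^(3/2) = 19.42^1.5 = 85.5803

85.5803 years


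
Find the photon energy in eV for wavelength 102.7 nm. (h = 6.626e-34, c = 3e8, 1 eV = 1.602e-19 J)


E = hc/lambda = 6.626e-34 * 3e8 / 1.027e-07 = 1.936e-18 J = 12.082 eV

12.082 eV


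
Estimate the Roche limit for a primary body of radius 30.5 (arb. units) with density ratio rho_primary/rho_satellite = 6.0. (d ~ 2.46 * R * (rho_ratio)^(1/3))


d_Roche = 2.46 * 30.5 * 6.0^(1/3) = 136.3386

136.3386


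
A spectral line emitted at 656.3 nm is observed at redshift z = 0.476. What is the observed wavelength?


lam_obs = lam_emit * (1 + z) = 656.3 * (1 + 0.476) = 968.6988

968.6988 nm


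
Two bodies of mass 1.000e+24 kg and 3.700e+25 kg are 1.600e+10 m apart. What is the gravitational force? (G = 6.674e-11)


F = G*m1*m2/r^2 = 6.674e-11 * 1.000e+24 * 3.700e+25 / (1.600e+10)^2 = 6.674e-11 * 3.700e+49 / 2.560e+20 = 9.646e+18

9.646e+18 N


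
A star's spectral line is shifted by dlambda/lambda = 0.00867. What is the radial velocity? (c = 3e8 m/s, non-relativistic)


v = (dlambda/lambda) * c = 0.00867 * 3e8 = 2.601e+06

2.601e+06 m/s


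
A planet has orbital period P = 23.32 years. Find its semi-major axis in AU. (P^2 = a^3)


a = P^(2/3) = 23.32^(2/3) = 8.1624

8.1624 AU


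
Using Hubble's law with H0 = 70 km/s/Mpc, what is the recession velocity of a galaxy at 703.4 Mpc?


v = H0 * d = 70 * 703.4 = 49238.0

49238.0 km/s


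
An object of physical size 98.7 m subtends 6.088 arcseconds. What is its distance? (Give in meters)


D = size / theta_rad, theta_rad = 6.088 * pi/(180*3600) = 2.952e-05, D = 3.344e+06

3.344e+06 m


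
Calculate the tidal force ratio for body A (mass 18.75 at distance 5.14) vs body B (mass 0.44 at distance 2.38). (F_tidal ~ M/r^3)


Ratio = (M1/r1^3) / (M2/r2^3) = (18.75/5.14^3) / (0.44/2.38^3) = 4.2305

4.2305


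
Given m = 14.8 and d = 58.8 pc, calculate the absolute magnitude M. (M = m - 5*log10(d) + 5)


M = m - 5*log10(d) + 5 = 14.8 - 5*log10(58.8) + 5 = 10.9531

10.9531


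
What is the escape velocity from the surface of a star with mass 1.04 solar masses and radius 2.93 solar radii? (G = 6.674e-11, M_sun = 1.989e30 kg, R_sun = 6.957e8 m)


M = 1.04 * 1.989e30 kg = 2.06856e+30 kg; R = 2.93 * 6.957e8 m = 2.038401e+09 m. v_esc = sqrt(2GM/R) = sqrt(2 * 6.674e-11 * 2.06856e+30 / 2.038401e+09) = 368041.9714

368041.9714 m/s


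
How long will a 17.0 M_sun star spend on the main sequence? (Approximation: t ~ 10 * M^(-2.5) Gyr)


t = 10 * M^(-2.5) = 10 * 17.0^(-2.5) = 0.0084

0.0084 Gyr


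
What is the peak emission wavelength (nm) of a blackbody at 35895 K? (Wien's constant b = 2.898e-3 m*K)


lam_max = b / T = 2.898e-3 / 35895 = 8.074e-08 m = 80.7355 nm

80.7355 nm


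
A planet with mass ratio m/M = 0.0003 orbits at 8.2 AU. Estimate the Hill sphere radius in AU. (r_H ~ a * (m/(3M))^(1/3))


r_H = a * (m/3M)^(1/3) = 8.2 * (0.0003/3)^(1/3) = 0.3806

0.3806 AU


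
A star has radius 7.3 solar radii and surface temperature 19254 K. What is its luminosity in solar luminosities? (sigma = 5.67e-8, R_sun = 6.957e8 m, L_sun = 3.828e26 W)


R = 7.3 * 6.957e8 m = 5.07861e+09 m. L = 4*pi*R^2*sigma*T^4 = 4*pi*(5.07861e+09)^2 * 5.67e-8 * 19254^4 = 2.525611345e+30 W. L/L_sun = 2.525611345e+30 / 3.828e26 = 6597.7308

6597.7308 L_sun


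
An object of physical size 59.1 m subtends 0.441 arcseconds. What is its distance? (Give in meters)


D = size / theta_rad, theta_rad = 0.441 * pi/(180*3600) = 2.138e-06, D = 2.764e+07

2.764e+07 m


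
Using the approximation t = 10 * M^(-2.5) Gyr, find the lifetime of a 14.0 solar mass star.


t = 10 * M^(-2.5) = 10 * 14.0^(-2.5) = 0.0136

0.0136 Gyr


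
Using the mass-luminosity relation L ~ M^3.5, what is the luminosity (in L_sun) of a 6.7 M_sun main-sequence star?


L/L_sun = (M/M_sun)^3.5 = 6.7^3.5 = 778.5057

778.5057 L_sun


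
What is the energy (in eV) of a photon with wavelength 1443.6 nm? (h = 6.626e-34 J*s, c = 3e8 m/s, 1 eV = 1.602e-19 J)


E = hc/lambda = 6.626e-34 * 3e8 / 1.444e-06 = 1.377e-19 J = 0.8595 eV

0.8595 eV


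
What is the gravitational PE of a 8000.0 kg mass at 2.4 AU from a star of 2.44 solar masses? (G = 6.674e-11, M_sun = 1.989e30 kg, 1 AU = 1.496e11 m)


M = 2.44 * 1.989e30 kg = 4.85316e+30 kg; r = 2.4 AU * 1.496e11 m/AU = 3.5904e+11 m. U = -GM*m/r = -(6.674e-11 * 4.85316e+30 * 8000.0) / 3.5904e+11 = -7.217e+12

-7.217e+12 J


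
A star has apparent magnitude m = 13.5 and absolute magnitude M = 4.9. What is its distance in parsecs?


d = 10^((m - M + 5)/5) = 10^((13.5 - 4.9 + 5)/5) = 524.8075

524.8075 pc


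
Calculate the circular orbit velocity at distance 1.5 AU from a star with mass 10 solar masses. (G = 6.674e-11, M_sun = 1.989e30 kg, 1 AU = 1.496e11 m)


v = sqrt(GM/r) = sqrt(6.674e-11 * 1.989e+31 / 2.244e+11) = 76912.8787

76912.8787 m/s


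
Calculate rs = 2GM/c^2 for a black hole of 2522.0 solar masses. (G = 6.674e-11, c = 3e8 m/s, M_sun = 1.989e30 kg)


M = 2522.0 * 1.989e30 kg = 5.016258e+33 kg. rs = 2GM/c^2 = 2 * 6.674e-11 * 5.016258e+33 / (3e8)^2 = 7.440e+06

7.440e+06 m


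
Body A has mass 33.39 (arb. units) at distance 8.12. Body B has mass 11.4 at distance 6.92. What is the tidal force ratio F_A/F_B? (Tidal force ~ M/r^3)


Ratio = (M1/r1^3) / (M2/r2^3) = (33.39/8.12^3) / (11.4/6.92^3) = 1.8128

1.8128


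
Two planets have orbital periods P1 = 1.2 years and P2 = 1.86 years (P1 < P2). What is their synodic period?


1/P_syn = |1/P1 - 1/P2| = |1/1.2 - 1/1.86| => P_syn = 3.3818

3.3818 years


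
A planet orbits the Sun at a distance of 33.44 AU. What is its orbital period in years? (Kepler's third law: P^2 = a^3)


P = a^(3/2) = 33.44^1.5 = 193.3746

193.3746 years


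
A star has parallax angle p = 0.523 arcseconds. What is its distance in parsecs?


d = 1/p = 1/0.523 = 1.912

1.912 pc


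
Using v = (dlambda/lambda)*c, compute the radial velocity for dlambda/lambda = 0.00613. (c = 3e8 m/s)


v = (dlambda/lambda) * c = 0.00613 * 3e8 = 1.839e+06

1.839e+06 m/s


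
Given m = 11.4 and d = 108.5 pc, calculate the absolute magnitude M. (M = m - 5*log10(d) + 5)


M = m - 5*log10(d) + 5 = 11.4 - 5*log10(108.5) + 5 = 6.2229

6.2229


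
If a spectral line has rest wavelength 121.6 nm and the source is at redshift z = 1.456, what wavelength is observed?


lam_obs = lam_emit * (1 + z) = 121.6 * (1 + 1.456) = 298.6496

298.6496 nm


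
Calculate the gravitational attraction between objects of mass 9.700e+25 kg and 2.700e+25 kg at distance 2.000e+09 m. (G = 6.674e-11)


F = G*m1*m2/r^2 = 6.674e-11 * 9.700e+25 * 2.700e+25 / (2.000e+09)^2 = 6.674e-11 * 2.619e+51 / 4.000e+18 = 4.370e+22

4.370e+22 N


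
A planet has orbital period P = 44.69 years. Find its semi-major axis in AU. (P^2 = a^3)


a = P^(2/3) = 44.69^(2/3) = 12.5933

12.5933 AU


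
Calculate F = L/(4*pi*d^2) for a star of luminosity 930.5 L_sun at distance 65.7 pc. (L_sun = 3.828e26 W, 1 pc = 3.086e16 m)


F = L / (4*pi*d^2) = 3.562e+29 / (4*pi*(2.028e+18)^2) = 6.895e-09

6.895e-09 W/m^2


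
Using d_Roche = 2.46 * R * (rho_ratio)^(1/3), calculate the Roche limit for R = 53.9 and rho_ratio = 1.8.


d_Roche = 2.46 * 53.9 * 1.8^(1/3) = 161.2927

161.2927


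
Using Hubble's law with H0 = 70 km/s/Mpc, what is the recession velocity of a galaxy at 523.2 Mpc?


v = H0 * d = 70 * 523.2 = 36624.0

36624.0 km/s


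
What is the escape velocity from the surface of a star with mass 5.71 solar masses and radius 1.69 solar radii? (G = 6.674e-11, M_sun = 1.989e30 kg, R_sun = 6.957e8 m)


M = 5.71 * 1.989e30 kg = 1.135719e+31 kg; R = 1.69 * 6.957e8 m = 1.175733e+09 m. v_esc = sqrt(2GM/R) = sqrt(2 * 6.674e-11 * 1.135719e+31 / 1.175733e+09) = 1.136e+06

1.136e+06 m/s


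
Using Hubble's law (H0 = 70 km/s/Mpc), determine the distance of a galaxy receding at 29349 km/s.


d = v / H0 = 29349 / 70 = 419.2714

419.2714 Mpc


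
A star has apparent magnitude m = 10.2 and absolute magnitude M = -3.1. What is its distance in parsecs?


d = 10^((m - M + 5)/5) = 10^((10.2 - -3.1 + 5)/5) = 4570.8819

4570.8819 pc


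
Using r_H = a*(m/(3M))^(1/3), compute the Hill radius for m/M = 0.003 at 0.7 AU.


r_H = a * (m/3M)^(1/3) = 0.7 * (0.003/3)^(1/3) = 0.07

0.07 AU


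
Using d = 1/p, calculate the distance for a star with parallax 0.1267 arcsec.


d = 1/p = 1/0.1267 = 7.8927

7.8927 pc


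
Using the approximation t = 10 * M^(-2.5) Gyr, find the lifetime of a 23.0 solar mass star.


t = 10 * M^(-2.5) = 10 * 23.0^(-2.5) = 0.0039

0.0039 Gyr


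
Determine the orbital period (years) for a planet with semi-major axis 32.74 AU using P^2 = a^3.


P = a^(3/2) = 32.74^1.5 = 187.3346

187.3346 years


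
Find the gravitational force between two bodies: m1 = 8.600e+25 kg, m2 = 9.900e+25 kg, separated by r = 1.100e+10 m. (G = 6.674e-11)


F = G*m1*m2/r^2 = 6.674e-11 * 8.600e+25 * 9.900e+25 / (1.100e+10)^2 = 6.674e-11 * 8.514e+51 / 1.210e+20 = 4.696e+21

4.696e+21 N


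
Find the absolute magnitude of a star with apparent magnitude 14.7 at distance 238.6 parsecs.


M = m - 5*log10(d) + 5 = 14.7 - 5*log10(238.6) + 5 = 7.8116

7.8116


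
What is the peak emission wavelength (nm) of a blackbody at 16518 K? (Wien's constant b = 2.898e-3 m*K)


lam_max = b / T = 2.898e-3 / 16518 = 1.754e-07 m = 175.445 nm

175.445 nm


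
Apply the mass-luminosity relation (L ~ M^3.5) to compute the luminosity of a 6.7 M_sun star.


L/L_sun = (M/M_sun)^3.5 = 6.7^3.5 = 778.5057

778.5057 L_sun


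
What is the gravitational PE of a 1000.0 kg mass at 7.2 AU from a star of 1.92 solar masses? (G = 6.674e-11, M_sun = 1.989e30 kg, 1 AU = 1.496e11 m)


M = 1.92 * 1.989e30 kg = 3.81888e+30 kg; r = 7.2 AU * 1.496e11 m/AU = 1.07712e+12 m. U = -GM*m/r = -(6.674e-11 * 3.81888e+30 * 1000.0) / 1.07712e+12 = -2.366e+11

-2.366e+11 J


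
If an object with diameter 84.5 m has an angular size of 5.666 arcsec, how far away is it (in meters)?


D = size / theta_rad, theta_rad = 5.666 * pi/(180*3600) = 2.747e-05, D = 3.076e+06

3.076e+06 m


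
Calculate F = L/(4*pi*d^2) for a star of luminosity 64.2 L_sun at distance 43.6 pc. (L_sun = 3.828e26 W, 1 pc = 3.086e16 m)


F = L / (4*pi*d^2) = 2.458e+28 / (4*pi*(1.345e+18)^2) = 1.080e-09

1.080e-09 W/m^2


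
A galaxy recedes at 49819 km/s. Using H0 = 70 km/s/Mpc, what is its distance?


d = v / H0 = 49819 / 70 = 711.7

711.7 Mpc


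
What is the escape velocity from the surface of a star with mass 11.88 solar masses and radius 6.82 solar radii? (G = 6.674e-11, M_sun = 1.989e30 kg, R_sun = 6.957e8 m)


M = 11.88 * 1.989e30 kg = 2.362932e+31 kg; R = 6.82 * 6.957e8 m = 4.744674e+09 m. v_esc = sqrt(2GM/R) = sqrt(2 * 6.674e-11 * 2.362932e+31 / 4.744674e+09) = 815324.5546

815324.5546 m/s


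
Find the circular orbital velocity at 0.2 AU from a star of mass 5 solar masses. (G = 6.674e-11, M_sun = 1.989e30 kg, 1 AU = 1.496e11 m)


v = sqrt(GM/r) = sqrt(6.674e-11 * 9.945e+30 / 2.992e+10) = 148941.1491

148941.1491 m/s


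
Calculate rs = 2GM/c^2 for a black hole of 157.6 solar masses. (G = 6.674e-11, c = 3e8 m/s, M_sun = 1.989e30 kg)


M = 157.6 * 1.989e30 kg = 3.134664e+32 kg. rs = 2GM/c^2 = 2 * 6.674e-11 * 3.134664e+32 / (3e8)^2 = 464905.5008

464905.5008 m


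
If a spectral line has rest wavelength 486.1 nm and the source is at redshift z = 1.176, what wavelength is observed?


lam_obs = lam_emit * (1 + z) = 486.1 * (1 + 1.176) = 1057.7536

1057.7536 nm


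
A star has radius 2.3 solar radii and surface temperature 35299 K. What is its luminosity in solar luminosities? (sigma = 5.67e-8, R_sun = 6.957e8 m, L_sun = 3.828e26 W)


R = 2.3 * 6.957e8 m = 1.60011e+09 m. L = 4*pi*R^2*sigma*T^4 = 4*pi*(1.60011e+09)^2 * 5.67e-8 * 35299^4 = 2.832319293e+30 W. L/L_sun = 2.832319293e+30 / 3.828e26 = 7398.9532

7398.9532 L_sun


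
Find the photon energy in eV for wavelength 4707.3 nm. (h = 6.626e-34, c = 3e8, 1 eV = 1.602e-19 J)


E = hc/lambda = 6.626e-34 * 3e8 / 4.707e-06 = 4.223e-20 J = 0.2636 eV

0.2636 eV


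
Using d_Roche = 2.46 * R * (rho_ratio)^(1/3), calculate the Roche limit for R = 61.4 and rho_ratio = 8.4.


d_Roche = 2.46 * 61.4 * 8.4^(1/3) = 307.0411

307.0411


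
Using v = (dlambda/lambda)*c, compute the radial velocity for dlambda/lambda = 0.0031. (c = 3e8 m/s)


v = (dlambda/lambda) * c = 0.0031 * 3e8 = 930000.0

930000.0 m/s


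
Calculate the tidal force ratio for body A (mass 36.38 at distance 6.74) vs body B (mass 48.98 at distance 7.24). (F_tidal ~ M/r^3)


Ratio = (M1/r1^3) / (M2/r2^3) = (36.38/6.74^3) / (48.98/7.24^3) = 0.9206

0.9206


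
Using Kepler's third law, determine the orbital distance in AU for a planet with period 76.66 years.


a = P^(2/3) = 76.66^(2/3) = 18.0459

18.0459 AU


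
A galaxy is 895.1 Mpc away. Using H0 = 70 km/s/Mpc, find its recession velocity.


v = H0 * d = 70 * 895.1 = 62657.0

62657.0 km/s


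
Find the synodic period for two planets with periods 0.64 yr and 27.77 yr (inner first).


1/P_syn = |1/P1 - 1/P2| = |1/0.64 - 1/27.77| => P_syn = 0.6551

0.6551 years


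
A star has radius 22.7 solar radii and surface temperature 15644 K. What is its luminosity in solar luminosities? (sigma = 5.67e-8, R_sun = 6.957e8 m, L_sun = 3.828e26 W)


R = 22.7 * 6.957e8 m = 1.579239e+10 m. L = 4*pi*R^2*sigma*T^4 = 4*pi*(1.579239e+10)^2 * 5.67e-8 * 15644^4 = 1.064338748e+31 W. L/L_sun = 1.064338748e+31 / 3.828e26 = 27804.0425

27804.0425 L_sun


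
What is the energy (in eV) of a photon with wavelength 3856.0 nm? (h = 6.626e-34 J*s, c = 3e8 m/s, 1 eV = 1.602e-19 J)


E = hc/lambda = 6.626e-34 * 3e8 / 3.856e-06 = 5.155e-20 J = 0.3218 eV

0.3218 eV


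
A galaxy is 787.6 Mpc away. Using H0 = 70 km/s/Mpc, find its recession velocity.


v = H0 * d = 70 * 787.6 = 55132.0

55132.0 km/s


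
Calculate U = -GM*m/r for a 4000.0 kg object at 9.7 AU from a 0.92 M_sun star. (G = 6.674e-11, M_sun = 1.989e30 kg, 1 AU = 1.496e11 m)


M = 0.92 * 1.989e30 kg = 1.82988e+30 kg; r = 9.7 AU * 1.496e11 m/AU = 1.45112e+12 m. U = -GM*m/r = -(6.674e-11 * 1.82988e+30 * 4000.0) / 1.45112e+12 = -3.366e+11

-3.366e+11 J


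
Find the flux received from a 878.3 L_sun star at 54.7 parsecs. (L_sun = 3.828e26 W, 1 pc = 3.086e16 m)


F = L / (4*pi*d^2) = 3.362e+29 / (4*pi*(1.688e+18)^2) = 9.389e-09

9.389e-09 W/m^2


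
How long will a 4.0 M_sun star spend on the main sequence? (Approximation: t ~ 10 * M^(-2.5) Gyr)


t = 10 * M^(-2.5) = 10 * 4.0^(-2.5) = 0.3125

0.3125 Gyr


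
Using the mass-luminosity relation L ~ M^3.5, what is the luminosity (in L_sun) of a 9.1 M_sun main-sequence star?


L/L_sun = (M/M_sun)^3.5 = 9.1^3.5 = 2273.2378

2273.2378 L_sun


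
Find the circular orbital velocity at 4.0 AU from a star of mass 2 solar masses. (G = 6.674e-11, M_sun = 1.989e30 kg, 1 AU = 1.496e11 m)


v = sqrt(GM/r) = sqrt(6.674e-11 * 3.978e+30 / 5.984e+11) = 21063.4593

21063.4593 m/s


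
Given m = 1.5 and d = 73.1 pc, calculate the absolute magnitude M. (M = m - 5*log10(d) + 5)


M = m - 5*log10(d) + 5 = 1.5 - 5*log10(73.1) + 5 = -2.8196

-2.8196


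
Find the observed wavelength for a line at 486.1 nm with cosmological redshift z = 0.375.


lam_obs = lam_emit * (1 + z) = 486.1 * (1 + 0.375) = 668.3875

668.3875 nm


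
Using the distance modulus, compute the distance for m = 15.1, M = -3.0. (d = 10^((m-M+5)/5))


d = 10^((m - M + 5)/5) = 10^((15.1 - -3.0 + 5)/5) = 41686.9383

41686.9383 pc


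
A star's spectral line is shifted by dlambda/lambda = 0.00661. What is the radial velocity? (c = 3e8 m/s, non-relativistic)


v = (dlambda/lambda) * c = 0.00661 * 3e8 = 1.983e+06

1.983e+06 m/s


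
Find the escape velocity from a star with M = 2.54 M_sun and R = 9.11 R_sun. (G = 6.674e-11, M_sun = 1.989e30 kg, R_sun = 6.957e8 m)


M = 2.54 * 1.989e30 kg = 5.05206e+30 kg; R = 9.11 * 6.957e8 m = 6.337827e+09 m. v_esc = sqrt(2GM/R) = sqrt(2 * 6.674e-11 * 5.05206e+30 / 6.337827e+09) = 326191.1386

326191.1386 m/s


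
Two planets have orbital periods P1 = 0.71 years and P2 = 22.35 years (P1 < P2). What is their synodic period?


1/P_syn = |1/P1 - 1/P2| = |1/0.71 - 1/22.35| => P_syn = 0.7333

0.7333 years


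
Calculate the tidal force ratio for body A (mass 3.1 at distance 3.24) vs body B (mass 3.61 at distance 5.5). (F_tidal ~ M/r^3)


Ratio = (M1/r1^3) / (M2/r2^3) = (3.1/3.24^3) / (3.61/5.5^3) = 4.2006

4.2006


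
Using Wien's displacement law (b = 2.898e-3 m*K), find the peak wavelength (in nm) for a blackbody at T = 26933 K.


lam_max = b / T = 2.898e-3 / 26933 = 1.076e-07 m = 107.6003 nm

107.6003 nm


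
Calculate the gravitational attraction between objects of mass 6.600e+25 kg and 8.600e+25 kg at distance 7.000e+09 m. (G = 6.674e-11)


F = G*m1*m2/r^2 = 6.674e-11 * 6.600e+25 * 8.600e+25 / (7.000e+09)^2 = 6.674e-11 * 5.676e+51 / 4.900e+19 = 7.731e+21

7.731e+21 N


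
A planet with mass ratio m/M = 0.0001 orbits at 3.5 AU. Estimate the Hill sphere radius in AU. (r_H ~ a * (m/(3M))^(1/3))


r_H = a * (m/3M)^(1/3) = 3.5 * (0.0001/3)^(1/3) = 0.1126

0.1126 AU


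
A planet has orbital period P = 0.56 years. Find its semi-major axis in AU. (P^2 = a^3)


a = P^(2/3) = 0.56^(2/3) = 0.6794

0.6794 AU


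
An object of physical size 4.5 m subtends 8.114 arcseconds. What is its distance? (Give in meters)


D = size / theta_rad, theta_rad = 8.114 * pi/(180*3600) = 3.934e-05, D = 114393.8413

114393.8413 m


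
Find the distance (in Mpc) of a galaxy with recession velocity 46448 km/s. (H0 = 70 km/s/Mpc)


d = v / H0 = 46448 / 70 = 663.5429

663.5429 Mpc


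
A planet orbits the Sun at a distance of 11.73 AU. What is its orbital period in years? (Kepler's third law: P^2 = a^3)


P = a^(3/2) = 11.73^1.5 = 40.1742

40.1742 years


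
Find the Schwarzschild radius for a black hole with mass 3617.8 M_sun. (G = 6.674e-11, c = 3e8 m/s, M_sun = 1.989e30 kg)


M = 3617.8 * 1.989e30 kg = 7.1958042e+33 kg. rs = 2GM/c^2 = 2 * 6.674e-11 * 7.1958042e+33 / (3e8)^2 = 1.067e+07

1.067e+07 m


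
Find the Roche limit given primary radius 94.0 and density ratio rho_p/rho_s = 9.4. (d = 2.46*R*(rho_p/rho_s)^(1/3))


d_Roche = 2.46 * 94.0 * 9.4^(1/3) = 488.0215

488.0215


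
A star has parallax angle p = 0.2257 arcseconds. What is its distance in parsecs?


d = 1/p = 1/0.2257 = 4.4307

4.4307 pc


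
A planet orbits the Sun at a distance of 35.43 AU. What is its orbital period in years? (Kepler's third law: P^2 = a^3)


P = a^(3/2) = 35.43^1.5 = 210.8904

210.8904 years


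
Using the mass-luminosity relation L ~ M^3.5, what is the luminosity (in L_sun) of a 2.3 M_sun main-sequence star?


L/L_sun = (M/M_sun)^3.5 = 2.3^3.5 = 18.4522

18.4522 L_sun


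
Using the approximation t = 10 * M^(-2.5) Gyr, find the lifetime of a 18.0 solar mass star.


t = 10 * M^(-2.5) = 10 * 18.0^(-2.5) = 0.0073

0.0073 Gyr


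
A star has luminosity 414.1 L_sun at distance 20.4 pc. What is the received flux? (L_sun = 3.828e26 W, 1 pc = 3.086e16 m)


F = L / (4*pi*d^2) = 1.585e+29 / (4*pi*(6.295e+17)^2) = 3.183e-08

3.183e-08 W/m^2


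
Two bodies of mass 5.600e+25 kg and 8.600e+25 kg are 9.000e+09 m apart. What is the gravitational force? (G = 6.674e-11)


F = G*m1*m2/r^2 = 6.674e-11 * 5.600e+25 * 8.600e+25 / (9.000e+09)^2 = 6.674e-11 * 4.816e+51 / 8.100e+19 = 3.968e+21

3.968e+21 N


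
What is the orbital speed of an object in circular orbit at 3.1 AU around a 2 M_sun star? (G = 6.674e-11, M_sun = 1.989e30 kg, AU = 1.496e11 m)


v = sqrt(GM/r) = sqrt(6.674e-11 * 3.978e+30 / 4.638e+11) = 23926.482

23926.482 m/s


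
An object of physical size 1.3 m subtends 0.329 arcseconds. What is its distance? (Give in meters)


D = size / theta_rad, theta_rad = 0.329 * pi/(180*3600) = 1.595e-06, D = 815028.1098

815028.1098 m


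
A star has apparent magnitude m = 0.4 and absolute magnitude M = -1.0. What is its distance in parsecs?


d = 10^((m - M + 5)/5) = 10^((0.4 - -1.0 + 5)/5) = 19.0546

19.0546 pc


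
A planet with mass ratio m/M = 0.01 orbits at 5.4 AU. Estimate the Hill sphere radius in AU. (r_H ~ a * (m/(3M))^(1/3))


r_H = a * (m/3M)^(1/3) = 5.4 * (0.01/3)^(1/3) = 0.8067

0.8067 AU


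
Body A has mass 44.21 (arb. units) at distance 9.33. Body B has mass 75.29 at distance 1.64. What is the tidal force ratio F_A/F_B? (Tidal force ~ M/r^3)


Ratio = (M1/r1^3) / (M2/r2^3) = (44.21/9.33^3) / (75.29/1.64^3) = 0.0032

0.0032


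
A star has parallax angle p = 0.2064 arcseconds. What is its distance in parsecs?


d = 1/p = 1/0.2064 = 4.845

4.845 pc


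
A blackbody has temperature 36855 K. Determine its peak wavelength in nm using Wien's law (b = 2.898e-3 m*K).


lam_max = b / T = 2.898e-3 / 36855 = 7.863e-08 m = 78.6325 nm

78.6325 nm


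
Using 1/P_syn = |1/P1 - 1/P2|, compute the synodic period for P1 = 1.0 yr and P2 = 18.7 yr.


1/P_syn = |1/P1 - 1/P2| = |1/1.0 - 1/18.7| => P_syn = 1.0565

1.0565 years


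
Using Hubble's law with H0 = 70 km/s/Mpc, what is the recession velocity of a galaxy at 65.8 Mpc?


v = H0 * d = 70 * 65.8 = 4606.0

4606.0 km/s


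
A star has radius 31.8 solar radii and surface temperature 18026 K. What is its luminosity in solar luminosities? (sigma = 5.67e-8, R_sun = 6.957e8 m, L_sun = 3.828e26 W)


R = 31.8 * 6.957e8 m = 2.212326e+10 m. L = 4*pi*R^2*sigma*T^4 = 4*pi*(2.212326e+10)^2 * 5.67e-8 * 18026^4 = 3.682041139e+31 W. L/L_sun = 3.682041139e+31 / 3.828e26 = 96187.0726

96187.0726 L_sun


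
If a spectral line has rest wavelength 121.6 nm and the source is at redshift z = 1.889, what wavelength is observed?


lam_obs = lam_emit * (1 + z) = 121.6 * (1 + 1.889) = 351.3024

351.3024 nm


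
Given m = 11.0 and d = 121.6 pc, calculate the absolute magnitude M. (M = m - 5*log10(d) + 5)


M = m - 5*log10(d) + 5 = 11.0 - 5*log10(121.6) + 5 = 5.5753

5.5753


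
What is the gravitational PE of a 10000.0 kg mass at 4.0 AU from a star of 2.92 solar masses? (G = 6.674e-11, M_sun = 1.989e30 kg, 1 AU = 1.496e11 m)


M = 2.92 * 1.989e30 kg = 5.80788e+30 kg; r = 4.0 AU * 1.496e11 m/AU = 5.984e+11 m. U = -GM*m/r = -(6.674e-11 * 5.80788e+30 * 10000.0) / 5.984e+11 = -6.478e+12

-6.478e+12 J


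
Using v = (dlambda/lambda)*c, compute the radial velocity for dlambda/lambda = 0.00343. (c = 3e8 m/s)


v = (dlambda/lambda) * c = 0.00343 * 3e8 = 1.029e+06

1.029e+06 m/s


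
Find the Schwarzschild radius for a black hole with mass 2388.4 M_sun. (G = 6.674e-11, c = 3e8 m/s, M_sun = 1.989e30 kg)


M = 2388.4 * 1.989e30 kg = 4.7505276e+33 kg. rs = 2GM/c^2 = 2 * 6.674e-11 * 4.7505276e+33 / (3e8)^2 = 7.046e+06

7.046e+06 m


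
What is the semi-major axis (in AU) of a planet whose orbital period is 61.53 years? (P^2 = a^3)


a = P^(2/3) = 61.53^(2/3) = 15.5856

15.5856 AU


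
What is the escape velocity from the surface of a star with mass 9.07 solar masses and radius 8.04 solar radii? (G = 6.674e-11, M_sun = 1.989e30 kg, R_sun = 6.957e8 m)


M = 9.07 * 1.989e30 kg = 1.804023e+31 kg; R = 8.04 * 6.957e8 m = 5.593428e+09 m. v_esc = sqrt(2GM/R) = sqrt(2 * 6.674e-11 * 1.804023e+31 / 5.593428e+09) = 656130.3214

656130.3214 m/s


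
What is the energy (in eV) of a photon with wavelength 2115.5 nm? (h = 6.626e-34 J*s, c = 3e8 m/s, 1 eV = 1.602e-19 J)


E = hc/lambda = 6.626e-34 * 3e8 / 2.116e-06 = 9.396e-20 J = 0.5865 eV

0.5865 eV


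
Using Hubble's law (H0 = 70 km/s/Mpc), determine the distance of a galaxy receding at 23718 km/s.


d = v / H0 = 23718 / 70 = 338.8286

338.8286 Mpc


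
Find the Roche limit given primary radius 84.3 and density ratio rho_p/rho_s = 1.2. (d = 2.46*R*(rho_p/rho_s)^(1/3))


d_Roche = 2.46 * 84.3 * 1.2^(1/3) = 220.372

220.372


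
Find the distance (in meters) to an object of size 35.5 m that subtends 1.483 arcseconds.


D = size / theta_rad, theta_rad = 1.483 * pi/(180*3600) = 7.190e-06, D = 4.938e+06

4.938e+06 m


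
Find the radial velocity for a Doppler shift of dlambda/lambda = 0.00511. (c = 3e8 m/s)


v = (dlambda/lambda) * c = 0.00511 * 3e8 = 1.533e+06

1.533e+06 m/s


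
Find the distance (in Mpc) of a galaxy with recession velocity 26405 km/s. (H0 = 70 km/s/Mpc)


d = v / H0 = 26405 / 70 = 377.2143

377.2143 Mpc


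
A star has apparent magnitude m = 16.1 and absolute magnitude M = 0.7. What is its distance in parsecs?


d = 10^((m - M + 5)/5) = 10^((16.1 - 0.7 + 5)/5) = 12022.6443

12022.6443 pc


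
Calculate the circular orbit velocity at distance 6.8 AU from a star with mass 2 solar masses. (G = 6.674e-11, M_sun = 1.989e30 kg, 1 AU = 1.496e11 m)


v = sqrt(GM/r) = sqrt(6.674e-11 * 3.978e+30 / 1.017e+12) = 16154.9358

16154.9358 m/s


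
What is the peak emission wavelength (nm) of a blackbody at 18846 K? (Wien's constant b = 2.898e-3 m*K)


lam_max = b / T = 2.898e-3 / 18846 = 1.538e-07 m = 153.7727 nm

153.7727 nm


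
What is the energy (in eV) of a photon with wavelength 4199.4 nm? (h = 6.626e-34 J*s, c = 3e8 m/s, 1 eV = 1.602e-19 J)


E = hc/lambda = 6.626e-34 * 3e8 / 4.199e-06 = 4.734e-20 J = 0.2955 eV

0.2955 eV


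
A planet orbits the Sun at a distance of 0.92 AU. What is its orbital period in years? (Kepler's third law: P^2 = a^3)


P = a^(3/2) = 0.92^1.5 = 0.8824

0.8824 years


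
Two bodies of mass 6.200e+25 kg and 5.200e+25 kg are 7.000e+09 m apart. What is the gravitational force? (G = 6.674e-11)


F = G*m1*m2/r^2 = 6.674e-11 * 6.200e+25 * 5.200e+25 / (7.000e+09)^2 = 6.674e-11 * 3.224e+51 / 4.900e+19 = 4.391e+21

4.391e+21 N


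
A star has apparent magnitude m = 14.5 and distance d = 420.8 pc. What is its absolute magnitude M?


M = m - 5*log10(d) + 5 = 14.5 - 5*log10(420.8) + 5 = 6.3796

6.3796


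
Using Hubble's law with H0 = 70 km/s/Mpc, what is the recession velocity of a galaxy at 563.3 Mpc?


v = H0 * d = 70 * 563.3 = 39431.0

39431.0 km/s


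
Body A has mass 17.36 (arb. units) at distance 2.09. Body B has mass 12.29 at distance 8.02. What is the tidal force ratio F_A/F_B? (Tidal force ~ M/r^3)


Ratio = (M1/r1^3) / (M2/r2^3) = (17.36/2.09^3) / (12.29/8.02^3) = 79.8146

79.8146


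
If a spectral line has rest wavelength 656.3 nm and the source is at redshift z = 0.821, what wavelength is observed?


lam_obs = lam_emit * (1 + z) = 656.3 * (1 + 0.821) = 1195.1223

1195.1223 nm


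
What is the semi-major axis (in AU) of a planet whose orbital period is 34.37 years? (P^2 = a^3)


a = P^(2/3) = 34.37^(2/3) = 10.5711

10.5711 AU


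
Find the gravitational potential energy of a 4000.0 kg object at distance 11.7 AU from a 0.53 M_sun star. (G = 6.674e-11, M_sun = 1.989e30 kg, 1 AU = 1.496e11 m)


M = 0.53 * 1.989e30 kg = 1.05417e+30 kg; r = 11.7 AU * 1.496e11 m/AU = 1.75032e+12 m. U = -GM*m/r = -(6.674e-11 * 1.05417e+30 * 4000.0) / 1.75032e+12 = -1.608e+11

-1.608e+11 J


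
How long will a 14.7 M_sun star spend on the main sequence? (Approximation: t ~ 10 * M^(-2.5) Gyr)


t = 10 * M^(-2.5) = 10 * 14.7^(-2.5) = 0.0121

0.0121 Gyr


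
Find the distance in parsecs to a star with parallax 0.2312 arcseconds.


d = 1/p = 1/0.2312 = 4.3253

4.3253 pc


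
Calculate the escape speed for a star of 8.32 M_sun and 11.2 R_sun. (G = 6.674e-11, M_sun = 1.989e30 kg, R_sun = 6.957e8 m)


M = 8.32 * 1.989e30 kg = 1.654848e+31 kg; R = 11.2 * 6.957e8 m = 7.79184e+09 m. v_esc = sqrt(2GM/R) = sqrt(2 * 6.674e-11 * 1.654848e+31 / 7.79184e+09) = 532435.6673

532435.6673 m/s
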